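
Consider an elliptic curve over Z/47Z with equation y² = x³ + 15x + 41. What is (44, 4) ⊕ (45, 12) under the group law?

(44, 4) + (45, 12). λ = (12 - 4)/(45 - 44) ≡ 8/1 mod 47. 1⁻¹ ≡ 1 (mod 47), so λ ≡ 8.
  x = λ² - 44 - 45 = 64 - 89 ≡ 22; y = λ·(44 - 22) - 4 ≡ 31. → (22, 31)

(22, 31)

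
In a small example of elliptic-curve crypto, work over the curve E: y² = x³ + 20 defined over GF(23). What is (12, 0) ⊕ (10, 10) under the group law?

(12, 0) + (10, 10). λ = (10 - 0)/(10 - 12) ≡ 10/21 mod 23. 21⁻¹ ≡ 11 (mod 23), so λ ≡ 18.
  x = λ² - 12 - 10 = 324 - 22 ≡ 3; y = λ·(12 - 3) - 0 ≡ 1. → (3, 1)

(3, 1)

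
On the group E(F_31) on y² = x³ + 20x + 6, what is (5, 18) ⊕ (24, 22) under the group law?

(9, 4)

(5, 18) + (24, 22). λ = (22 - 18)/(24 - 5) ≡ 4/19 mod 31. 19⁻¹ ≡ 18 (mod 31) since 19·18 = 342 ≡ 1, so λ ≡ 10.
  x = λ² - 5 - 24 = 100 - 29 ≡ 9; y = λ·(5 - 9) - 18 ≡ 4. → (9, 4)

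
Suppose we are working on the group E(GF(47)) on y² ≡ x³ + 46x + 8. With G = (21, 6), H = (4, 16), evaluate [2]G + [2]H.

(8, 29)

First 2G:
Repeated addition: build up to 2G.
2G: tangent at (21, 6): λ = (3·21² + 46)/(2·6) ≡ 6/12. 12⁻¹ ≡ 4 (mod 47), so λ ≡ 6·4 ≡ 24.
  x = λ² - 21 - 21 = 576 - 42 ≡ 17; y = λ·(21 - 17) - 6 ≡ 43. → (17, 43)
2G = (17, 43).
Next 2H:
Repeated addition: build up to 2H.
2H: tangent at (4, 16): λ = (3·4² + 46)/(2·16) ≡ 0/32. 32⁻¹ ≡ 25 (mod 47), so λ ≡ 0·25 ≡ 0.
  x = λ² - 4 - 4 = 0 - 8 ≡ 39; y = λ·(4 - 39) - 16 ≡ 31. → (39, 31)
2H = (39, 31).
Finally 2G + 2H:
(17, 43) + (39, 31). λ = (31 - 43)/(39 - 17) ≡ 35/22 mod 47. 22⁻¹ ≡ 15 (mod 47), so λ ≡ 8.
  x = λ² - 17 - 39 = 64 - 56 ≡ 8; y = λ·(17 - 8) - 43 ≡ 29. → (8, 29)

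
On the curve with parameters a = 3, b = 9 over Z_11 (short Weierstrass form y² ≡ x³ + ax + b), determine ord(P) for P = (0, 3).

11

2P: tangent at (0, 3): λ = (3·0² + 3)/(2·3) ≡ 3/6. 6⁻¹ ≡ 2 (mod 11), so λ ≡ 3·2 ≡ 6.
  x = λ² - 0 - 0 = 36 - 0 ≡ 3; y = λ·(0 - 3) - 3 ≡ 1. → (3, 1)
3P: (3, 1) + (0, 3). λ = (3 - 1)/(0 - 3) ≡ 2/8 mod 11. 8⁻¹ ≡ 7 (mod 11) since 8·7 = 56 ≡ 1, so λ ≡ 3.
  x = λ² - 3 - 0 = 9 - 3 ≡ 6; y = λ·(3 - 6) - 1 ≡ 1. → (6, 1)
4P: (6, 1) + (0, 3). λ = (3 - 1)/(0 - 6) ≡ 2/5 mod 11. 5⁻¹ ≡ 9 (mod 11), so λ ≡ 7.
  x = λ² - 6 - 0 = 49 - 6 ≡ 10; y = λ·(6 - 10) - 1 ≡ 4. → (10, 4)
5P: (10, 4) + (0, 3). λ = (3 - 4)/(0 - 10) ≡ 10/1 mod 11. 1⁻¹ ≡ 1 (mod 11) since 1·1 = 1 ≡ 1, so λ ≡ 10.
  x = λ² - 10 - 0 = 100 - 10 ≡ 2; y = λ·(10 - 2) - 4 ≡ 10. → (2, 10)
6P: (2, 10) + (0, 3). λ = (3 - 10)/(0 - 2) ≡ 4/9 mod 11. 9⁻¹ ≡ 5 (mod 11), so λ ≡ 9.
  x = λ² - 2 - 0 = 81 - 2 ≡ 2; y = λ·(2 - 2) - 10 ≡ 1. → (2, 1)
7P: (2, 1) + (0, 3). λ = (3 - 1)/(0 - 2) ≡ 2/9 mod 11. 9⁻¹ ≡ 5 (mod 11), so λ ≡ 10.
  x = λ² - 2 - 0 = 100 - 2 ≡ 10; y = λ·(2 - 10) - 1 ≡ 7. → (10, 7)
8P: (10, 7) + (0, 3). λ = (3 - 7)/(0 - 10) ≡ 7/1 mod 11. 1⁻¹ ≡ 1 (mod 11) since 1·1 = 1 ≡ 1, so λ ≡ 7.
  x = λ² - 10 - 0 = 49 - 10 ≡ 6; y = λ·(10 - 6) - 7 ≡ 10. → (6, 10)
9P: (6, 10) + (0, 3). λ = (3 - 10)/(0 - 6) ≡ 4/5 mod 11. 5⁻¹ ≡ 9 (mod 11), so λ ≡ 3.
  x = λ² - 6 - 0 = 9 - 6 ≡ 3; y = λ·(6 - 3) - 10 ≡ 10. → (3, 10)
10P: (3, 10) + (0, 3). λ = (3 - 10)/(0 - 3) ≡ 4/8 mod 11. 8⁻¹ ≡ 7 (mod 11), so λ ≡ 6.
  x = λ² - 3 - 0 = 36 - 3 ≡ 0; y = λ·(3 - 0) - 10 ≡ 8. → (0, 8)
11P: (0, 8) + (0, 3): same x and y₁ ≡ -y₂, so the sum is 𝒪.
11P = 𝒪, so the order is 11.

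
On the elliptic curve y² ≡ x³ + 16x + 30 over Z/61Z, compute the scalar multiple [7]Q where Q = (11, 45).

(19, 19)

Double-and-add on 7 = (111)₂. Start with Q = (11, 45) for the leading 1-bit.
double: tangent at (11, 45): λ = (3·11² + 16)/(2·45) ≡ 13/29. 29⁻¹ ≡ 40 (mod 61), so λ ≡ 13·40 ≡ 32.
  x = λ² - 11 - 11 = 1024 - 22 ≡ 26; y = λ·(11 - 26) - 45 ≡ 24. → (26, 24)
add Q: (26, 24) + (11, 45). λ = (45 - 24)/(11 - 26) ≡ 21/46 mod 61. 46⁻¹ ≡ 4 (mod 61), so λ ≡ 23.
  x = λ² - 26 - 11 = 529 - 37 ≡ 4; y = λ·(26 - 4) - 24 ≡ 55. → (4, 55)
double: tangent at (4, 55): λ = (3·4² + 16)/(2·55) ≡ 3/49. 49⁻¹ ≡ 5 (mod 61) since 49·5 = 245 ≡ 1, so λ ≡ 3·5 ≡ 15.
  x = λ² - 4 - 4 = 225 - 8 ≡ 34; y = λ·(4 - 34) - 55 ≡ 44. → (34, 44)
add Q: (34, 44) + (11, 45). λ = (45 - 44)/(11 - 34) ≡ 1/38 mod 61. 38⁻¹ ≡ 53 (mod 61) since 38·53 = 2014 ≡ 1, so λ ≡ 53.
  x = λ² - 34 - 11 = 2809 - 45 ≡ 19; y = λ·(34 - 19) - 44 ≡ 19. → (19, 19)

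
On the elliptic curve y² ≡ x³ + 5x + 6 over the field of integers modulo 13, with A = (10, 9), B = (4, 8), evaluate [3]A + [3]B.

First 3A:
Repeated addition: build up to 3A.
2A: tangent at (10, 9): λ = (3·10² + 5)/(2·9) ≡ 6/5. 5⁻¹ ≡ 8 (mod 13) since 5·8 = 40 ≡ 1, so λ ≡ 6·8 ≡ 9.
  x = λ² - 10 - 10 = 81 - 20 ≡ 9; y = λ·(10 - 9) - 9 ≡ 0. → (9, 0)
3A: (9, 0) + (10, 9). λ = (9 - 0)/(10 - 9) ≡ 9/1 mod 13. 1⁻¹ ≡ 1 (mod 13), so λ ≡ 9.
  x = λ² - 9 - 10 = 81 - 19 ≡ 10; y = λ·(9 - 10) - 0 ≡ 4. → (10, 4)
3A = (10, 4).
Next 3B:
Repeated addition: build up to 3B.
2B: tangent at (4, 8): λ = (3·4² + 5)/(2·8) ≡ 1/3. 3⁻¹ ≡ 9 (mod 13) since 3·9 = 27 ≡ 1, so λ ≡ 1·9 ≡ 9.
  x = λ² - 4 - 4 = 81 - 8 ≡ 8; y = λ·(4 - 8) - 8 ≡ 8. → (8, 8)
3B: (8, 8) + (4, 8). λ = (8 - 8)/(4 - 8) ≡ 0/9 mod 13. 9⁻¹ ≡ 3 (mod 13), so λ ≡ 0.
  x = λ² - 8 - 4 = 0 - 12 ≡ 1; y = λ·(8 - 1) - 8 ≡ 5. → (1, 5)
3B = (1, 5).
Finally 3A + 3B:
(10, 4) + (1, 5). λ = (5 - 4)/(1 - 10) ≡ 1/4 mod 13. 4⁻¹ ≡ 10 (mod 13), so λ ≡ 10.
  x = λ² - 10 - 1 = 100 - 11 ≡ 11; y = λ·(10 - 11) - 4 ≡ 12. → (11, 12)

(11, 12)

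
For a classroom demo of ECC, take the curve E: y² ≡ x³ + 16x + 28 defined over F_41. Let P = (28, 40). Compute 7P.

(4, 22)

Double-and-add on 7 = (111)₂. Start with P = (28, 40) for the leading 1-bit.
double: tangent at (28, 40): λ = (3·28² + 16)/(2·40) ≡ 31/39. 39⁻¹ ≡ 20 (mod 41) since 39·20 = 780 ≡ 1, so λ ≡ 31·20 ≡ 5.
  x = λ² - 28 - 28 = 25 - 56 ≡ 10; y = λ·(28 - 10) - 40 ≡ 9. → (10, 9)
add P: (10, 9) + (28, 40). λ = (40 - 9)/(28 - 10) ≡ 31/18 mod 41. 18⁻¹ ≡ 16 (mod 41), so λ ≡ 4.
  x = λ² - 10 - 28 = 16 - 38 ≡ 19; y = λ·(10 - 19) - 9 ≡ 37. → (19, 37)
double: tangent at (19, 37): λ = (3·19² + 16)/(2·37) ≡ 33/33. 33⁻¹ ≡ 5 (mod 41), so λ ≡ 33·5 ≡ 1.
  x = λ² - 19 - 19 = 1 - 38 ≡ 4; y = λ·(19 - 4) - 37 ≡ 19. → (4, 19)
add P: (4, 19) + (28, 40). λ = (40 - 19)/(28 - 4) ≡ 21/24 mod 41. 24⁻¹ ≡ 12 (mod 41), so λ ≡ 6.
  x = λ² - 4 - 28 = 36 - 32 ≡ 4; y = λ·(4 - 4) - 19 ≡ 22. → (4, 22)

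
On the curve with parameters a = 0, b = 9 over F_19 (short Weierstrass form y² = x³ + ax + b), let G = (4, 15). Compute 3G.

Repeated addition: build up to 3G.
2G: tangent at (4, 15): λ = (3·4² + 0)/(2·15) ≡ 10/11. 11⁻¹ ≡ 7 (mod 19), so λ ≡ 10·7 ≡ 13.
  x = λ² - 4 - 4 = 169 - 8 ≡ 9; y = λ·(4 - 9) - 15 ≡ 15. → (9, 15)
3G: (9, 15) + (4, 15). λ = (15 - 15)/(4 - 9) ≡ 0/14 mod 19. 14⁻¹ ≡ 15 (mod 19) since 14·15 = 210 ≡ 1, so λ ≡ 0.
  x = λ² - 9 - 4 = 0 - 13 ≡ 6; y = λ·(9 - 6) - 15 ≡ 4. → (6, 4)

(6, 4)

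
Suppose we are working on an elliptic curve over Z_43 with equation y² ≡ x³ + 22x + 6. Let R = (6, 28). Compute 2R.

(2, 12)

tangent at (6, 28): λ = (3·6² + 22)/(2·28) ≡ 1/13. 13⁻¹ ≡ 10 (mod 43), so λ ≡ 1·10 ≡ 10.
  x = λ² - 6 - 6 = 100 - 12 ≡ 2; y = λ·(6 - 2) - 28 ≡ 12. → (2, 12)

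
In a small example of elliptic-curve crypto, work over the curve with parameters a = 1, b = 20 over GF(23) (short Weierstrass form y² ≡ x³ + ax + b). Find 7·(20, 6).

(6, 9)

Write Q = (20, 6).
Repeated addition: build up to 7Q.
2Q: tangent at (20, 6): λ = (3·20² + 1)/(2·6) ≡ 5/12. 12⁻¹ ≡ 2 (mod 23), so λ ≡ 5·2 ≡ 10.
  x = λ² - 20 - 20 = 100 - 40 ≡ 14; y = λ·(20 - 14) - 6 ≡ 8. → (14, 8)
3Q: (14, 8) + (20, 6). λ = (6 - 8)/(20 - 14) ≡ 21/6 mod 23. 6⁻¹ ≡ 4 (mod 23), so λ ≡ 15.
  x = λ² - 14 - 20 = 225 - 34 ≡ 7; y = λ·(14 - 7) - 8 ≡ 5. → (7, 5)
4Q: (7, 5) + (20, 6). λ = (6 - 5)/(20 - 7) ≡ 1/13 mod 23. 13⁻¹ ≡ 16 (mod 23) since 13·16 = 208 ≡ 1, so λ ≡ 16.
  x = λ² - 7 - 20 = 256 - 27 ≡ 22; y = λ·(7 - 22) - 5 ≡ 8. → (22, 8)
5Q: (22, 8) + (20, 6). λ = (6 - 8)/(20 - 22) ≡ 21/21 mod 23. 21⁻¹ ≡ 11 (mod 23) since 21·11 = 231 ≡ 1, so λ ≡ 1.
  x = λ² - 22 - 20 = 1 - 42 ≡ 5; y = λ·(22 - 5) - 8 ≡ 9. → (5, 9)
6Q: (5, 9) + (20, 6). λ = (6 - 9)/(20 - 5) ≡ 20/15 mod 23. 15⁻¹ ≡ 20 (mod 23), so λ ≡ 9.
  x = λ² - 5 - 20 = 81 - 25 ≡ 10; y = λ·(5 - 10) - 9 ≡ 15. → (10, 15)
7Q: (10, 15) + (20, 6). λ = (6 - 15)/(20 - 10) ≡ 14/10 mod 23. 10⁻¹ ≡ 7 (mod 23), so λ ≡ 6.
  x = λ² - 10 - 20 = 36 - 30 ≡ 6; y = λ·(10 - 6) - 15 ≡ 9. → (6, 9)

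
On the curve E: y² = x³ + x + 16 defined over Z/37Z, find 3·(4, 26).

Write G = (4, 26).
Repeated addition: build up to 3G.
2G: tangent at (4, 26): λ = (3·4² + 1)/(2·26) ≡ 12/15. 15⁻¹ ≡ 5 (mod 37) since 15·5 = 75 ≡ 1, so λ ≡ 12·5 ≡ 23.
  x = λ² - 4 - 4 = 529 - 8 ≡ 3; y = λ·(4 - 3) - 26 ≡ 34. → (3, 34)
3G: (3, 34) + (4, 26). λ = (26 - 34)/(4 - 3) ≡ 29/1 mod 37. 1⁻¹ ≡ 1 (mod 37), so λ ≡ 29.
  x = λ² - 3 - 4 = 841 - 7 ≡ 20; y = λ·(3 - 20) - 34 ≡ 28. → (20, 28)

(20, 28)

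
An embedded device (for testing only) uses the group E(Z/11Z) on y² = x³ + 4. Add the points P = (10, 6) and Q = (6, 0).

(10, 6) + (6, 0). λ = (0 - 6)/(6 - 10) ≡ 5/7 mod 11. 7⁻¹ ≡ 8 (mod 11) since 7·8 = 56 ≡ 1, so λ ≡ 7.
  x = λ² - 10 - 6 = 49 - 16 ≡ 0; y = λ·(10 - 0) - 6 ≡ 9. → (0, 9)

(0, 9)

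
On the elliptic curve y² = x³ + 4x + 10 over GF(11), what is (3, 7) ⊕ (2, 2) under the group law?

(9, 7)

(3, 7) + (2, 2). λ = (2 - 7)/(2 - 3) ≡ 6/10 mod 11. 10⁻¹ ≡ 10 (mod 11), so λ ≡ 5.
  x = λ² - 3 - 2 = 25 - 5 ≡ 9; y = λ·(3 - 9) - 7 ≡ 7. → (9, 7)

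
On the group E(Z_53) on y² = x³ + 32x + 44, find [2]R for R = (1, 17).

tangent at (1, 17): λ = (3·1² + 32)/(2·17) ≡ 35/34. 34⁻¹ ≡ 39 (mod 53) since 34·39 = 1326 ≡ 1, so λ ≡ 35·39 ≡ 40.
  x = λ² - 1 - 1 = 1600 - 2 ≡ 8; y = λ·(1 - 8) - 17 ≡ 21. → (8, 21)

(8, 21)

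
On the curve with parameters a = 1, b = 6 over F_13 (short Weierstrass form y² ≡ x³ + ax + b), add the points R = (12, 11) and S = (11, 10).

(12, 11) + (11, 10). λ = (10 - 11)/(11 - 12) ≡ 12/12 mod 13. 12⁻¹ ≡ 12 (mod 13), so λ ≡ 1.
  x = λ² - 12 - 11 = 1 - 23 ≡ 4; y = λ·(12 - 4) - 11 ≡ 10. → (4, 10)

(4, 10)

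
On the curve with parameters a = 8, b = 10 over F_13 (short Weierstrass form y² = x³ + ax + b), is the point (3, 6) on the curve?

no

y² = 6² ≡ 10; x³ + 8x + 10 = 61 ≡ 9 (mod 13). 10 ≠ 9.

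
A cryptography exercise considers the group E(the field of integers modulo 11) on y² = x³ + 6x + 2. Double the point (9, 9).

(5, 6)

tangent at (9, 9): λ = (3·9² + 6)/(2·9) ≡ 7/7. 7⁻¹ ≡ 8 (mod 11) since 7·8 = 56 ≡ 1, so λ ≡ 7·8 ≡ 1.
  x = λ² - 9 - 9 = 1 - 18 ≡ 5; y = λ·(9 - 5) - 9 ≡ 6. → (5, 6)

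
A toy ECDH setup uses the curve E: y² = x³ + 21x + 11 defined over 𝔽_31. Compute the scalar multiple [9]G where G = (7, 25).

O

Double-and-add on 9 = (1001)₂. Start with G = (7, 25) for the leading 1-bit.
double: tangent at (7, 25): λ = (3·7² + 21)/(2·25) ≡ 13/19. 19⁻¹ ≡ 18 (mod 31), so λ ≡ 13·18 ≡ 17.
  x = λ² - 7 - 7 = 289 - 14 ≡ 27; y = λ·(7 - 27) - 25 ≡ 7. → (27, 7)
double: tangent at (27, 7): λ = (3·27² + 21)/(2·7) ≡ 7/14. 14⁻¹ ≡ 20 (mod 31) since 14·20 = 280 ≡ 1, so λ ≡ 7·20 ≡ 16.
  x = λ² - 27 - 27 = 256 - 54 ≡ 16; y = λ·(27 - 16) - 7 ≡ 14. → (16, 14)
double: tangent at (16, 14): λ = (3·16² + 21)/(2·14) ≡ 14/28. 28⁻¹ ≡ 10 (mod 31), so λ ≡ 14·10 ≡ 16.
  x = λ² - 16 - 16 = 256 - 32 ≡ 7; y = λ·(16 - 7) - 14 ≡ 6. → (7, 6)
add G: (7, 6) + (7, 25): same x and y₁ ≡ -y₂, so the sum is O.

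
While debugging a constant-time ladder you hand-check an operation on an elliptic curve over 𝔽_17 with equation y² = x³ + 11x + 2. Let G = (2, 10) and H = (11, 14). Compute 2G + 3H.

First 2G:
Repeated addition: build up to 2G.
2G: tangent at (2, 10): λ = (3·2² + 11)/(2·10) ≡ 6/3. 3⁻¹ ≡ 6 (mod 17) since 3·6 = 18 ≡ 1, so λ ≡ 6·6 ≡ 2.
  x = λ² - 2 - 2 = 4 - 4 ≡ 0; y = λ·(2 - 0) - 10 ≡ 11. → (0, 11)
2G = (0, 11).
Next 3H:
Repeated addition: build up to 3H.
2H: tangent at (11, 14): λ = (3·11² + 11)/(2·14) ≡ 0/11. 11⁻¹ ≡ 14 (mod 17), so λ ≡ 0·14 ≡ 0.
  x = λ² - 11 - 11 = 0 - 22 ≡ 12; y = λ·(11 - 12) - 14 ≡ 3. → (12, 3)
3H: (12, 3) + (11, 14). λ = (14 - 3)/(11 - 12) ≡ 11/16 mod 17. 16⁻¹ ≡ 16 (mod 17) since 16·16 = 256 ≡ 1, so λ ≡ 6.
  x = λ² - 12 - 11 = 36 - 23 ≡ 13; y = λ·(12 - 13) - 3 ≡ 8. → (13, 8)
3H = (13, 8).
Finally 2G + 3H:
(0, 11) + (13, 8). λ = (8 - 11)/(13 - 0) ≡ 14/13 mod 17. 13⁻¹ ≡ 4 (mod 17) since 13·4 = 52 ≡ 1, so λ ≡ 5.
  x = λ² - 0 - 13 = 25 - 13 ≡ 12; y = λ·(0 - 12) - 11 ≡ 14. → (12, 14)

(12, 14)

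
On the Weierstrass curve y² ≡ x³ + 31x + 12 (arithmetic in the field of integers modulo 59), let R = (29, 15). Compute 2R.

tangent at (29, 15): λ = (3·29² + 31)/(2·15) ≡ 17/30. 30⁻¹ ≡ 2 (mod 59), so λ ≡ 17·2 ≡ 34.
  x = λ² - 29 - 29 = 1156 - 58 ≡ 36; y = λ·(29 - 36) - 15 ≡ 42. → (36, 42)

(36, 42)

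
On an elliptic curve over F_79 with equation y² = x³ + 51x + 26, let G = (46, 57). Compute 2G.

tangent at (46, 57): λ = (3·46² + 51)/(2·57) ≡ 0/35. 35⁻¹ ≡ 70 (mod 79), so λ ≡ 0·70 ≡ 0.
  x = λ² - 46 - 46 = 0 - 92 ≡ 66; y = λ·(46 - 66) - 57 ≡ 22. → (66, 22)

(66, 22)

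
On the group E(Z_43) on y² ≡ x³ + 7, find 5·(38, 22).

Write Q = (38, 22).
Double-and-add on 5 = (101)₂. Start with Q = (38, 22) for the leading 1-bit.
double: tangent at (38, 22): λ = (3·38² + 0)/(2·22) ≡ 32/1. 1⁻¹ ≡ 1 (mod 43) since 1·1 = 1 ≡ 1, so λ ≡ 32·1 ≡ 32.
  x = λ² - 38 - 38 = 1024 - 76 ≡ 2; y = λ·(38 - 2) - 22 ≡ 12. → (2, 12)
double: tangent at (2, 12): λ = (3·2² + 0)/(2·12) ≡ 12/24. 24⁻¹ ≡ 9 (mod 43) since 24·9 = 216 ≡ 1, so λ ≡ 12·9 ≡ 22.
  x = λ² - 2 - 2 = 484 - 4 ≡ 7; y = λ·(2 - 7) - 12 ≡ 7. → (7, 7)
add Q: (7, 7) + (38, 22). λ = (22 - 7)/(38 - 7) ≡ 15/31 mod 43. 31⁻¹ ≡ 25 (mod 43) since 31·25 = 775 ≡ 1, so λ ≡ 31.
  x = λ² - 7 - 38 = 961 - 45 ≡ 13; y = λ·(7 - 13) - 7 ≡ 22. → (13, 22)

(13, 22)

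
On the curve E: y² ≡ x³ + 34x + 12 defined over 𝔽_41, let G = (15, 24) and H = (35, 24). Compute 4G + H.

First 4G:
Repeated addition: build up to 4G.
2G: tangent at (15, 24): λ = (3·15² + 34)/(2·24) ≡ 12/7. 7⁻¹ ≡ 6 (mod 41) since 7·6 = 42 ≡ 1, so λ ≡ 12·6 ≡ 31.
  x = λ² - 15 - 15 = 961 - 30 ≡ 29; y = λ·(15 - 29) - 24 ≡ 34. → (29, 34)
3G: (29, 34) + (15, 24). λ = (24 - 34)/(15 - 29) ≡ 31/27 mod 41. 27⁻¹ ≡ 38 (mod 41) since 27·38 = 1026 ≡ 1, so λ ≡ 30.
  x = λ² - 29 - 15 = 900 - 44 ≡ 36; y = λ·(29 - 36) - 34 ≡ 2. → (36, 2)
4G: (36, 2) + (15, 24). λ = (24 - 2)/(15 - 36) ≡ 22/20 mod 41. 20⁻¹ ≡ 39 (mod 41), so λ ≡ 38.
  x = λ² - 36 - 15 = 1444 - 51 ≡ 40; y = λ·(36 - 40) - 2 ≡ 10. → (40, 10)
4G = (40, 10).
Finally 4G + H:
(40, 10) + (35, 24). λ = (24 - 10)/(35 - 40) ≡ 14/36 mod 41. 36⁻¹ ≡ 8 (mod 41), so λ ≡ 30.
  x = λ² - 40 - 35 = 900 - 75 ≡ 5; y = λ·(40 - 5) - 10 ≡ 15. → (5, 15)

(5, 15)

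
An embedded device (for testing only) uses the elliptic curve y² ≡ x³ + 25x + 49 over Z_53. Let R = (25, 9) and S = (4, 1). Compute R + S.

(25, 9) + (4, 1). λ = (1 - 9)/(4 - 25) ≡ 45/32 mod 53. 32⁻¹ ≡ 5 (mod 53), so λ ≡ 13.
  x = λ² - 25 - 4 = 169 - 29 ≡ 34; y = λ·(25 - 34) - 9 ≡ 33. → (34, 33)

(34, 33)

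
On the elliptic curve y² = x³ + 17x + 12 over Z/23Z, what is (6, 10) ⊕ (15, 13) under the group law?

(20, 16)

(6, 10) + (15, 13). λ = (13 - 10)/(15 - 6) ≡ 3/9 mod 23. 9⁻¹ ≡ 18 (mod 23), so λ ≡ 8.
  x = λ² - 6 - 15 = 64 - 21 ≡ 20; y = λ·(6 - 20) - 10 ≡ 16. → (20, 16)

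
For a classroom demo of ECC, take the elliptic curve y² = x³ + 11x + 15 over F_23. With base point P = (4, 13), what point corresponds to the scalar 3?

(21, 10)

Repeated addition: build up to 3P.
2P: tangent at (4, 13): λ = (3·4² + 11)/(2·13) ≡ 13/3. 3⁻¹ ≡ 8 (mod 23), so λ ≡ 13·8 ≡ 12.
  x = λ² - 4 - 4 = 144 - 8 ≡ 21; y = λ·(4 - 21) - 13 ≡ 13. → (21, 13)
3P: (21, 13) + (4, 13). λ = (13 - 13)/(4 - 21) ≡ 0/6 mod 23. 6⁻¹ ≡ 4 (mod 23), so λ ≡ 0.
  x = λ² - 21 - 4 = 0 - 25 ≡ 21; y = λ·(21 - 21) - 13 ≡ 10. → (21, 10)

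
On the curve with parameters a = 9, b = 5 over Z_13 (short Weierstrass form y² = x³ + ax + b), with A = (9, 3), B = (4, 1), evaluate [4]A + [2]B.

O

First 4A:
Double-and-add on 4 = (100)₂. Start with A = (9, 3) for the leading 1-bit.
double: tangent at (9, 3): λ = (3·9² + 9)/(2·3) ≡ 5/6. 6⁻¹ ≡ 11 (mod 13) since 6·11 = 66 ≡ 1, so λ ≡ 5·11 ≡ 3.
  x = λ² - 9 - 9 = 9 - 18 ≡ 4; y = λ·(9 - 4) - 3 ≡ 12. → (4, 12)
double: tangent at (4, 12): λ = (3·4² + 9)/(2·12) ≡ 5/11. 11⁻¹ ≡ 6 (mod 13), so λ ≡ 5·6 ≡ 4.
  x = λ² - 4 - 4 = 16 - 8 ≡ 8; y = λ·(4 - 8) - 12 ≡ 11. → (8, 11)
4A = (8, 11).
Next 2B:
Repeated addition: build up to 2B.
2B: tangent at (4, 1): λ = (3·4² + 9)/(2·1) ≡ 5/2. 2⁻¹ ≡ 7 (mod 13), so λ ≡ 5·7 ≡ 9.
  x = λ² - 4 - 4 = 81 - 8 ≡ 8; y = λ·(4 - 8) - 1 ≡ 2. → (8, 2)
2B = (8, 2).
Finally 4A + 2B:
(8, 11) + (8, 2): same x and y₁ ≡ -y₂, so the sum is O.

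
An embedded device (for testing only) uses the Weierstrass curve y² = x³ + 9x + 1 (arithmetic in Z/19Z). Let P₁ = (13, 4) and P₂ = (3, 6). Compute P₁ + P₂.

(0, 1)

(13, 4) + (3, 6). λ = (6 - 4)/(3 - 13) ≡ 2/9 mod 19. 9⁻¹ ≡ 17 (mod 19) since 9·17 = 153 ≡ 1, so λ ≡ 15.
  x = λ² - 13 - 3 = 225 - 16 ≡ 0; y = λ·(13 - 0) - 4 ≡ 1. → (0, 1)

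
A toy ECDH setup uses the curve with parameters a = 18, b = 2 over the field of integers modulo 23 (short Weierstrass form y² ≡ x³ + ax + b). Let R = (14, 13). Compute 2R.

(20, 17)

tangent at (14, 13): λ = (3·14² + 18)/(2·13) ≡ 8/3. 3⁻¹ ≡ 8 (mod 23), so λ ≡ 8·8 ≡ 18.
  x = λ² - 14 - 14 = 324 - 28 ≡ 20; y = λ·(14 - 20) - 13 ≡ 17. → (20, 17)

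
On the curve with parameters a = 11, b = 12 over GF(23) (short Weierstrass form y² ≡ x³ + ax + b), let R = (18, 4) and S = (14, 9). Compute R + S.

(17, 12)

(18, 4) + (14, 9). λ = (9 - 4)/(14 - 18) ≡ 5/19 mod 23. 19⁻¹ ≡ 17 (mod 23) since 19·17 = 323 ≡ 1, so λ ≡ 16.
  x = λ² - 18 - 14 = 256 - 32 ≡ 17; y = λ·(18 - 17) - 4 ≡ 12. → (17, 12)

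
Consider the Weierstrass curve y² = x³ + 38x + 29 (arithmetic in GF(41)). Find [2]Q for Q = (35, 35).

(4, 32)

tangent at (35, 35): λ = (3·35² + 38)/(2·35) ≡ 23/29. 29⁻¹ ≡ 17 (mod 41), so λ ≡ 23·17 ≡ 22.
  x = λ² - 35 - 35 = 484 - 70 ≡ 4; y = λ·(35 - 4) - 35 ≡ 32. → (4, 32)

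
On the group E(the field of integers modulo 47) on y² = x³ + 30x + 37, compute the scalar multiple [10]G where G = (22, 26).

Double-and-add on 10 = (1010)₂. Start with G = (22, 26) for the leading 1-bit.
double: tangent at (22, 26): λ = (3·22² + 30)/(2·26) ≡ 25/5. 5⁻¹ ≡ 19 (mod 47), so λ ≡ 25·19 ≡ 5.
  x = λ² - 22 - 22 = 25 - 44 ≡ 28; y = λ·(22 - 28) - 26 ≡ 38. → (28, 38)
double: tangent at (28, 38): λ = (3·28² + 30)/(2·38) ≡ 32/29. 29⁻¹ ≡ 13 (mod 47) since 29·13 = 377 ≡ 1, so λ ≡ 32·13 ≡ 40.
  x = λ² - 28 - 28 = 1600 - 56 ≡ 40; y = λ·(28 - 40) - 38 ≡ 46. → (40, 46)
add G: (40, 46) + (22, 26). λ = (26 - 46)/(22 - 40) ≡ 27/29 mod 47. 29⁻¹ ≡ 13 (mod 47), so λ ≡ 22.
  x = λ² - 40 - 22 = 484 - 62 ≡ 46; y = λ·(40 - 46) - 46 ≡ 10. → (46, 10)
double: tangent at (46, 10): λ = (3·46² + 30)/(2·10) ≡ 33/20. 20⁻¹ ≡ 40 (mod 47), so λ ≡ 33·40 ≡ 4.
  x = λ² - 46 - 46 = 16 - 92 ≡ 18; y = λ·(46 - 18) - 10 ≡ 8. → (18, 8)

(18, 8)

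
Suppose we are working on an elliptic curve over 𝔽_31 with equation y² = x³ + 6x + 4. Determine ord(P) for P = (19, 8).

2P: tangent at (19, 8): λ = (3·19² + 6)/(2·8) ≡ 4/16. 16⁻¹ ≡ 2 (mod 31) since 16·2 = 32 ≡ 1, so λ ≡ 4·2 ≡ 8.
  x = λ² - 19 - 19 = 64 - 38 ≡ 26; y = λ·(19 - 26) - 8 ≡ 29. → (26, 29)
3P: (26, 29) + (19, 8). λ = (8 - 29)/(19 - 26) ≡ 10/24 mod 31. 24⁻¹ ≡ 22 (mod 31), so λ ≡ 3.
  x = λ² - 26 - 19 = 9 - 45 ≡ 26; y = λ·(26 - 26) - 29 ≡ 2. → (26, 2)
4P: (26, 2) + (19, 8). λ = (8 - 2)/(19 - 26) ≡ 6/24 mod 31. 24⁻¹ ≡ 22 (mod 31), so λ ≡ 8.
  x = λ² - 26 - 19 = 64 - 45 ≡ 19; y = λ·(26 - 19) - 2 ≡ 23. → (19, 23)
5P: (19, 23) + (19, 8): same x and y₁ ≡ -y₂, so the sum is the point at infinity.
5P = the point at infinity, so the order is 5.

5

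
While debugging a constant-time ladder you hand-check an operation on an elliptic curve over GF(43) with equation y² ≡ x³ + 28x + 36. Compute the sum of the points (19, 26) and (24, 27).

(31, 6)

(19, 26) + (24, 27). λ = (27 - 26)/(24 - 19) ≡ 1/5 mod 43. 5⁻¹ ≡ 26 (mod 43), so λ ≡ 26.
  x = λ² - 19 - 24 = 676 - 43 ≡ 31; y = λ·(19 - 31) - 26 ≡ 6. → (31, 6)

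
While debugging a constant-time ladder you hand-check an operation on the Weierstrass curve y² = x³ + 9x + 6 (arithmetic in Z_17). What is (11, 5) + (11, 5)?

tangent at (11, 5): λ = (3·11² + 9)/(2·5) ≡ 15/10. 10⁻¹ ≡ 12 (mod 17) since 10·12 = 120 ≡ 1, so λ ≡ 15·12 ≡ 10.
  x = λ² - 11 - 11 = 100 - 22 ≡ 10; y = λ·(11 - 10) - 5 ≡ 5. → (10, 5)

(10, 5)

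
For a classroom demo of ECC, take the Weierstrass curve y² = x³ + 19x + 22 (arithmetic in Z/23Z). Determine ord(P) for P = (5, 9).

2P: tangent at (5, 9): λ = (3·5² + 19)/(2·9) ≡ 2/18. 18⁻¹ ≡ 9 (mod 23), so λ ≡ 2·9 ≡ 18.
  x = λ² - 5 - 5 = 324 - 10 ≡ 15; y = λ·(5 - 15) - 9 ≡ 18. → (15, 18)
3P: (15, 18) + (5, 9). λ = (9 - 18)/(5 - 15) ≡ 14/13 mod 23. 13⁻¹ ≡ 16 (mod 23), so λ ≡ 17.
  x = λ² - 15 - 5 = 289 - 20 ≡ 16; y = λ·(15 - 16) - 18 ≡ 11. → (16, 11)
4P: (16, 11) + (5, 9). λ = (9 - 11)/(5 - 16) ≡ 21/12 mod 23. 12⁻¹ ≡ 2 (mod 23), so λ ≡ 19.
  x = λ² - 16 - 5 = 361 - 21 ≡ 18; y = λ·(16 - 18) - 11 ≡ 20. → (18, 20)
5P: (18, 20) + (5, 9). λ = (9 - 20)/(5 - 18) ≡ 12/10 mod 23. 10⁻¹ ≡ 7 (mod 23), so λ ≡ 15.
  x = λ² - 18 - 5 = 225 - 23 ≡ 18; y = λ·(18 - 18) - 20 ≡ 3. → (18, 3)
6P: (18, 3) + (5, 9). λ = (9 - 3)/(5 - 18) ≡ 6/10 mod 23. 10⁻¹ ≡ 7 (mod 23), so λ ≡ 19.
  x = λ² - 18 - 5 = 361 - 23 ≡ 16; y = λ·(18 - 16) - 3 ≡ 12. → (16, 12)
7P: (16, 12) + (5, 9). λ = (9 - 12)/(5 - 16) ≡ 20/12 mod 23. 12⁻¹ ≡ 2 (mod 23), so λ ≡ 17.
  x = λ² - 16 - 5 = 289 - 21 ≡ 15; y = λ·(16 - 15) - 12 ≡ 5. → (15, 5)
8P: (15, 5) + (5, 9). λ = (9 - 5)/(5 - 15) ≡ 4/13 mod 23. 13⁻¹ ≡ 16 (mod 23), so λ ≡ 18.
  x = λ² - 15 - 5 = 324 - 20 ≡ 5; y = λ·(15 - 5) - 5 ≡ 14. → (5, 14)
9P: (5, 14) + (5, 9): same x and y₁ ≡ -y₂, so the sum is ∞.
9P = ∞, so the order is 9.

9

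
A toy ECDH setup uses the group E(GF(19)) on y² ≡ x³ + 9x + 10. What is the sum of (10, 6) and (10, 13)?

The two points share x = 10 and their y-coordinates satisfy 6 + 13 ≡ 0 (mod 19), so they are inverses. Their sum is the point at infinity.

O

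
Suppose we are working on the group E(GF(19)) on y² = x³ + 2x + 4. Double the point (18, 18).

tangent at (18, 18): λ = (3·18² + 2)/(2·18) ≡ 5/17. 17⁻¹ ≡ 9 (mod 19), so λ ≡ 5·9 ≡ 7.
  x = λ² - 18 - 18 = 49 - 36 ≡ 13; y = λ·(18 - 13) - 18 ≡ 17. → (13, 17)

(13, 17)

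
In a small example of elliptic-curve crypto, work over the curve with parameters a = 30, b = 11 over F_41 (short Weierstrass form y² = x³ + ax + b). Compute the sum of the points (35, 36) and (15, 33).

(35, 36) + (15, 33). λ = (33 - 36)/(15 - 35) ≡ 38/21 mod 41. 21⁻¹ ≡ 2 (mod 41) since 21·2 = 42 ≡ 1, so λ ≡ 35.
  x = λ² - 35 - 15 = 1225 - 50 ≡ 27; y = λ·(35 - 27) - 36 ≡ 39. → (27, 39)

(27, 39)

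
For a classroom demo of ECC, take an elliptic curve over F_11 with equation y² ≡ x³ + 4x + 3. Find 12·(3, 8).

(10, 3)

Write G = (3, 8).
Double-and-add on 12 = (1100)₂. Start with G = (3, 8) for the leading 1-bit.
double: tangent at (3, 8): λ = (3·3² + 4)/(2·8) ≡ 9/5. 5⁻¹ ≡ 9 (mod 11) since 5·9 = 45 ≡ 1, so λ ≡ 9·9 ≡ 4.
  x = λ² - 3 - 3 = 16 - 6 ≡ 10; y = λ·(3 - 10) - 8 ≡ 8. → (10, 8)
add G: (10, 8) + (3, 8). λ = (8 - 8)/(3 - 10) ≡ 0/4 mod 11. 4⁻¹ ≡ 3 (mod 11), so λ ≡ 0.
  x = λ² - 10 - 3 = 0 - 13 ≡ 9; y = λ·(10 - 9) - 8 ≡ 3. → (9, 3)
double: tangent at (9, 3): λ = (3·9² + 4)/(2·3) ≡ 5/6. 6⁻¹ ≡ 2 (mod 11), so λ ≡ 5·2 ≡ 10.
  x = λ² - 9 - 9 = 100 - 18 ≡ 5; y = λ·(9 - 5) - 3 ≡ 4. → (5, 4)
double: tangent at (5, 4): λ = (3·5² + 4)/(2·4) ≡ 2/8. 8⁻¹ ≡ 7 (mod 11) since 8·7 = 56 ≡ 1, so λ ≡ 2·7 ≡ 3.
  x = λ² - 5 - 5 = 9 - 10 ≡ 10; y = λ·(5 - 10) - 4 ≡ 3. → (10, 3)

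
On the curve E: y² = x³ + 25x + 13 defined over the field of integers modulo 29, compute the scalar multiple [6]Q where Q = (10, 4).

Repeated addition: build up to 6Q.
2Q: tangent at (10, 4): λ = (3·10² + 25)/(2·4) ≡ 6/8. 8⁻¹ ≡ 11 (mod 29), so λ ≡ 6·11 ≡ 8.
  x = λ² - 10 - 10 = 64 - 20 ≡ 15; y = λ·(10 - 15) - 4 ≡ 14. → (15, 14)
3Q: (15, 14) + (10, 4). λ = (4 - 14)/(10 - 15) ≡ 19/24 mod 29. 24⁻¹ ≡ 23 (mod 29), so λ ≡ 2.
  x = λ² - 15 - 10 = 4 - 25 ≡ 8; y = λ·(15 - 8) - 14 ≡ 0. → (8, 0)
4Q: (8, 0) + (10, 4). λ = (4 - 0)/(10 - 8) ≡ 4/2 mod 29. 2⁻¹ ≡ 15 (mod 29), so λ ≡ 2.
  x = λ² - 8 - 10 = 4 - 18 ≡ 15; y = λ·(8 - 15) - 0 ≡ 15. → (15, 15)
5Q: (15, 15) + (10, 4). λ = (4 - 15)/(10 - 15) ≡ 18/24 mod 29. 24⁻¹ ≡ 23 (mod 29), so λ ≡ 8.
  x = λ² - 15 - 10 = 64 - 25 ≡ 10; y = λ·(15 - 10) - 15 ≡ 25. → (10, 25)
6Q: (10, 25) + (10, 4): same x and y₁ ≡ -y₂, so the sum is the point at infinity.

O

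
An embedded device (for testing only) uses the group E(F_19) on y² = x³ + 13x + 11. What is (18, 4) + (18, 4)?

tangent at (18, 4): λ = (3·18² + 13)/(2·4) ≡ 16/8. 8⁻¹ ≡ 12 (mod 19), so λ ≡ 16·12 ≡ 2.
  x = λ² - 18 - 18 = 4 - 36 ≡ 6; y = λ·(18 - 6) - 4 ≡ 1. → (6, 1)

(6, 1)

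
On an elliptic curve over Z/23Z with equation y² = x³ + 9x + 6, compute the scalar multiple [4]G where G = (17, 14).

(1, 4)

Double-and-add on 4 = (100)₂. Start with G = (17, 14) for the leading 1-bit.
double: tangent at (17, 14): λ = (3·17² + 9)/(2·14) ≡ 2/5. 5⁻¹ ≡ 14 (mod 23) since 5·14 = 70 ≡ 1, so λ ≡ 2·14 ≡ 5.
  x = λ² - 17 - 17 = 25 - 34 ≡ 14; y = λ·(17 - 14) - 14 ≡ 1. → (14, 1)
double: tangent at (14, 1): λ = (3·14² + 9)/(2·1) ≡ 22/2. 2⁻¹ ≡ 12 (mod 23), so λ ≡ 22·12 ≡ 11.
  x = λ² - 14 - 14 = 121 - 28 ≡ 1; y = λ·(14 - 1) - 1 ≡ 4. → (1, 4)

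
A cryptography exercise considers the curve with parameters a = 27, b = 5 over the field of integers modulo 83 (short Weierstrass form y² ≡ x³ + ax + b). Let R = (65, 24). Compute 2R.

(48, 3)

tangent at (65, 24): λ = (3·65² + 27)/(2·24) ≡ 3/48. 48⁻¹ ≡ 64 (mod 83), so λ ≡ 3·64 ≡ 26.
  x = λ² - 65 - 65 = 676 - 130 ≡ 48; y = λ·(65 - 48) - 24 ≡ 3. → (48, 3)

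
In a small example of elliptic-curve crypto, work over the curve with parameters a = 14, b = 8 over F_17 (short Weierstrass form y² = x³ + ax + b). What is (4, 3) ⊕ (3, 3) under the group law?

(10, 14)

(4, 3) + (3, 3). λ = (3 - 3)/(3 - 4) ≡ 0/16 mod 17. 16⁻¹ ≡ 16 (mod 17), so λ ≡ 0.
  x = λ² - 4 - 3 = 0 - 7 ≡ 10; y = λ·(4 - 10) - 3 ≡ 14. → (10, 14)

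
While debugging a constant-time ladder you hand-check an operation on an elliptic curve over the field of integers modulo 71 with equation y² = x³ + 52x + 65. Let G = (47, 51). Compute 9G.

(30, 15)

Repeated addition: build up to 9G.
2G: tangent at (47, 51): λ = (3·47² + 52)/(2·51) ≡ 5/31. 31⁻¹ ≡ 55 (mod 71), so λ ≡ 5·55 ≡ 62.
  x = λ² - 47 - 47 = 3844 - 94 ≡ 58; y = λ·(47 - 58) - 51 ≡ 48. → (58, 48)
3G: (58, 48) + (47, 51). λ = (51 - 48)/(47 - 58) ≡ 3/60 mod 71. 60⁻¹ ≡ 58 (mod 71) since 60·58 = 3480 ≡ 1, so λ ≡ 32.
  x = λ² - 58 - 47 = 1024 - 105 ≡ 67; y = λ·(58 - 67) - 48 ≡ 19. → (67, 19)
4G: (67, 19) + (47, 51). λ = (51 - 19)/(47 - 67) ≡ 32/51 mod 71. 51⁻¹ ≡ 39 (mod 71), so λ ≡ 41.
  x = λ² - 67 - 47 = 1681 - 114 ≡ 5; y = λ·(67 - 5) - 19 ≡ 38. → (5, 38)
5G: (5, 38) + (47, 51). λ = (51 - 38)/(47 - 5) ≡ 13/42 mod 71. 42⁻¹ ≡ 22 (mod 71), so λ ≡ 2.
  x = λ² - 5 - 47 = 4 - 52 ≡ 23; y = λ·(5 - 23) - 38 ≡ 68. → (23, 68)
6G: (23, 68) + (47, 51). λ = (51 - 68)/(47 - 23) ≡ 54/24 mod 71. 24⁻¹ ≡ 3 (mod 71), so λ ≡ 20.
  x = λ² - 23 - 47 = 400 - 70 ≡ 46; y = λ·(23 - 46) - 68 ≡ 40. → (46, 40)
7G: (46, 40) + (47, 51). λ = (51 - 40)/(47 - 46) ≡ 11/1 mod 71. 1⁻¹ ≡ 1 (mod 71) since 1·1 = 1 ≡ 1, so λ ≡ 11.
  x = λ² - 46 - 47 = 121 - 93 ≡ 28; y = λ·(46 - 28) - 40 ≡ 16. → (28, 16)
8G: (28, 16) + (47, 51). λ = (51 - 16)/(47 - 28) ≡ 35/19 mod 71. 19⁻¹ ≡ 15 (mod 71), so λ ≡ 28.
  x = λ² - 28 - 47 = 784 - 75 ≡ 70; y = λ·(28 - 70) - 16 ≡ 15. → (70, 15)
9G: (70, 15) + (47, 51). λ = (51 - 15)/(47 - 70) ≡ 36/48 mod 71. 48⁻¹ ≡ 37 (mod 71), so λ ≡ 54.
  x = λ² - 70 - 47 = 2916 - 117 ≡ 30; y = λ·(70 - 30) - 15 ≡ 15. → (30, 15)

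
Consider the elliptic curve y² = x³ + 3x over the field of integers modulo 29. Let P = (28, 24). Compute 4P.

(24, 18)

Double-and-add on 4 = (100)₂. Start with P = (28, 24) for the leading 1-bit.
double: tangent at (28, 24): λ = (3·28² + 3)/(2·24) ≡ 6/19. 19⁻¹ ≡ 26 (mod 29) since 19·26 = 494 ≡ 1, so λ ≡ 6·26 ≡ 11.
  x = λ² - 28 - 28 = 121 - 56 ≡ 7; y = λ·(28 - 7) - 24 ≡ 4. → (7, 4)
double: tangent at (7, 4): λ = (3·7² + 3)/(2·4) ≡ 5/8. 8⁻¹ ≡ 11 (mod 29), so λ ≡ 5·11 ≡ 26.
  x = λ² - 7 - 7 = 676 - 14 ≡ 24; y = λ·(7 - 24) - 4 ≡ 18. → (24, 18)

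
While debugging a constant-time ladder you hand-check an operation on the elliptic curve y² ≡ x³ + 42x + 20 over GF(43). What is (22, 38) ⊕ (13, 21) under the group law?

(19, 25)

(22, 38) + (13, 21). λ = (21 - 38)/(13 - 22) ≡ 26/34 mod 43. 34⁻¹ ≡ 19 (mod 43), so λ ≡ 21.
  x = λ² - 22 - 13 = 441 - 35 ≡ 19; y = λ·(22 - 19) - 38 ≡ 25. → (19, 25)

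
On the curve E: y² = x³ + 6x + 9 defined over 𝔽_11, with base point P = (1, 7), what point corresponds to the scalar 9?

(1, 4)

Repeated addition: build up to 9P.
2P: tangent at (1, 7): λ = (3·1² + 6)/(2·7) ≡ 9/3. 3⁻¹ ≡ 4 (mod 11) since 3·4 = 12 ≡ 1, so λ ≡ 9·4 ≡ 3.
  x = λ² - 1 - 1 = 9 - 2 ≡ 7; y = λ·(1 - 7) - 7 ≡ 8. → (7, 8)
3P: (7, 8) + (1, 7). λ = (7 - 8)/(1 - 7) ≡ 10/5 mod 11. 5⁻¹ ≡ 9 (mod 11), so λ ≡ 2.
  x = λ² - 7 - 1 = 4 - 8 ≡ 7; y = λ·(7 - 7) - 8 ≡ 3. → (7, 3)
4P: (7, 3) + (1, 7). λ = (7 - 3)/(1 - 7) ≡ 4/5 mod 11. 5⁻¹ ≡ 9 (mod 11) since 5·9 = 45 ≡ 1, so λ ≡ 3.
  x = λ² - 7 - 1 = 9 - 8 ≡ 1; y = λ·(7 - 1) - 3 ≡ 4. → (1, 4)
5P: (1, 4) + (1, 7): same x and y₁ ≡ -y₂, so the sum is 𝒪.
6P: 𝒪 + (1, 7) = (1, 7) (identity).
7P: tangent at (1, 7): λ = (3·1² + 6)/(2·7) ≡ 9/3. 3⁻¹ ≡ 4 (mod 11), so λ ≡ 9·4 ≡ 3.
  x = λ² - 1 - 1 = 9 - 2 ≡ 7; y = λ·(1 - 7) - 7 ≡ 8. → (7, 8)
8P: (7, 8) + (1, 7). λ = (7 - 8)/(1 - 7) ≡ 10/5 mod 11. 5⁻¹ ≡ 9 (mod 11), so λ ≡ 2.
  x = λ² - 7 - 1 = 4 - 8 ≡ 7; y = λ·(7 - 7) - 8 ≡ 3. → (7, 3)
9P: (7, 3) + (1, 7). λ = (7 - 3)/(1 - 7) ≡ 4/5 mod 11. 5⁻¹ ≡ 9 (mod 11), so λ ≡ 3.
  x = λ² - 7 - 1 = 9 - 8 ≡ 1; y = λ·(7 - 1) - 3 ≡ 4. → (1, 4)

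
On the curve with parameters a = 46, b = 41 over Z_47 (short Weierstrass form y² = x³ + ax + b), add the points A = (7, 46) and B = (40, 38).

(8, 34)

(7, 46) + (40, 38). λ = (38 - 46)/(40 - 7) ≡ 39/33 mod 47. 33⁻¹ ≡ 10 (mod 47) since 33·10 = 330 ≡ 1, so λ ≡ 14.
  x = λ² - 7 - 40 = 196 - 47 ≡ 8; y = λ·(7 - 8) - 46 ≡ 34. → (8, 34)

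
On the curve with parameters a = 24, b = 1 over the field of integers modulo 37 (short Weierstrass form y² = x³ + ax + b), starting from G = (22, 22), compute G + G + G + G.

(33, 27)

Double-and-add on 4 = (100)₂. Start with G = (22, 22) for the leading 1-bit.
double: tangent at (22, 22): λ = (3·22² + 24)/(2·22) ≡ 33/7. 7⁻¹ ≡ 16 (mod 37), so λ ≡ 33·16 ≡ 10.
  x = λ² - 22 - 22 = 100 - 44 ≡ 19; y = λ·(22 - 19) - 22 ≡ 8. → (19, 8)
double: tangent at (19, 8): λ = (3·19² + 24)/(2·8) ≡ 34/16. 16⁻¹ ≡ 7 (mod 37), so λ ≡ 34·7 ≡ 16.
  x = λ² - 19 - 19 = 256 - 38 ≡ 33; y = λ·(19 - 33) - 8 ≡ 27. → (33, 27)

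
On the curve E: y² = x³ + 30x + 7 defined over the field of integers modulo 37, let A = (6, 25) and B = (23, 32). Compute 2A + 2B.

(2, 1)

First 2A:
Repeated addition: build up to 2A.
2A: tangent at (6, 25): λ = (3·6² + 30)/(2·25) ≡ 27/13. 13⁻¹ ≡ 20 (mod 37) since 13·20 = 260 ≡ 1, so λ ≡ 27·20 ≡ 22.
  x = λ² - 6 - 6 = 484 - 12 ≡ 28; y = λ·(6 - 28) - 25 ≡ 9. → (28, 9)
2A = (28, 9).
Next 2B:
Repeated addition: build up to 2B.
2B: tangent at (23, 32): λ = (3·23² + 30)/(2·32) ≡ 26/27. 27⁻¹ ≡ 11 (mod 37) since 27·11 = 297 ≡ 1, so λ ≡ 26·11 ≡ 27.
  x = λ² - 23 - 23 = 729 - 46 ≡ 17; y = λ·(23 - 17) - 32 ≡ 19. → (17, 19)
2B = (17, 19).
Finally 2A + 2B:
(28, 9) + (17, 19). λ = (19 - 9)/(17 - 28) ≡ 10/26 mod 37. 26⁻¹ ≡ 10 (mod 37), so λ ≡ 26.
  x = λ² - 28 - 17 = 676 - 45 ≡ 2; y = λ·(28 - 2) - 9 ≡ 1. → (2, 1)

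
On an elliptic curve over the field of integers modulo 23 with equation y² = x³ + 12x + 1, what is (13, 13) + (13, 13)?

tangent at (13, 13): λ = (3·13² + 12)/(2·13) ≡ 13/3. 3⁻¹ ≡ 8 (mod 23) since 3·8 = 24 ≡ 1, so λ ≡ 13·8 ≡ 12.
  x = λ² - 13 - 13 = 144 - 26 ≡ 3; y = λ·(13 - 3) - 13 ≡ 15. → (3, 15)

(3, 15)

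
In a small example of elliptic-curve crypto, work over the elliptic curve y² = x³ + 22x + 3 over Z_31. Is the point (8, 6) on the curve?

y² = 6² ≡ 5; x³ + 22x + 3 = 691 ≡ 9 (mod 31). 5 ≠ 9.

no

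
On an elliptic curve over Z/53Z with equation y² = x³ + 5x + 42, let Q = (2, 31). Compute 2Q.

tangent at (2, 31): λ = (3·2² + 5)/(2·31) ≡ 17/9. 9⁻¹ ≡ 6 (mod 53) since 9·6 = 54 ≡ 1, so λ ≡ 17·6 ≡ 49.
  x = λ² - 2 - 2 = 2401 - 4 ≡ 12; y = λ·(2 - 12) - 31 ≡ 9. → (12, 9)

(12, 9)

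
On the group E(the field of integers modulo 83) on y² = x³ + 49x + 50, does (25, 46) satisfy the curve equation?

y² = 46² ≡ 41; x³ + 49x + 50 = 16900 ≡ 51 (mod 83). 41 ≠ 51.

no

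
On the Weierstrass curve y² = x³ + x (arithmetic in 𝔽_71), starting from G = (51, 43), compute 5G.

(62, 55)

Double-and-add on 5 = (101)₂. Start with G = (51, 43) for the leading 1-bit.
double: tangent at (51, 43): λ = (3·51² + 1)/(2·43) ≡ 65/15. 15⁻¹ ≡ 19 (mod 71), so λ ≡ 65·19 ≡ 28.
  x = λ² - 51 - 51 = 784 - 102 ≡ 43; y = λ·(51 - 43) - 43 ≡ 39. → (43, 39)
double: tangent at (43, 39): λ = (3·43² + 1)/(2·39) ≡ 10/7. 7⁻¹ ≡ 61 (mod 71) since 7·61 = 427 ≡ 1, so λ ≡ 10·61 ≡ 42.
  x = λ² - 43 - 43 = 1764 - 86 ≡ 45; y = λ·(43 - 45) - 39 ≡ 19. → (45, 19)
add G: (45, 19) + (51, 43). λ = (43 - 19)/(51 - 45) ≡ 24/6 mod 71. 6⁻¹ ≡ 12 (mod 71), so λ ≡ 4.
  x = λ² - 45 - 51 = 16 - 96 ≡ 62; y = λ·(45 - 62) - 19 ≡ 55. → (62, 55)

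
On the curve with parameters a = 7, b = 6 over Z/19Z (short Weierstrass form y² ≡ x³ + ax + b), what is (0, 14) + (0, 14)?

(6, 13)

tangent at (0, 14): λ = (3·0² + 7)/(2·14) ≡ 7/9. 9⁻¹ ≡ 17 (mod 19) since 9·17 = 153 ≡ 1, so λ ≡ 7·17 ≡ 5.
  x = λ² - 0 - 0 = 25 - 0 ≡ 6; y = λ·(0 - 6) - 14 ≡ 13. → (6, 13)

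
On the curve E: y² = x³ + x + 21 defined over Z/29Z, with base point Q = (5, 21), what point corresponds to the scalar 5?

(5, 8)

Repeated addition: build up to 5Q.
2Q: tangent at (5, 21): λ = (3·5² + 1)/(2·21) ≡ 18/13. 13⁻¹ ≡ 9 (mod 29) since 13·9 = 117 ≡ 1, so λ ≡ 18·9 ≡ 17.
  x = λ² - 5 - 5 = 289 - 10 ≡ 18; y = λ·(5 - 18) - 21 ≡ 19. → (18, 19)
3Q: (18, 19) + (5, 21). λ = (21 - 19)/(5 - 18) ≡ 2/16 mod 29. 16⁻¹ ≡ 20 (mod 29) since 16·20 = 320 ≡ 1, so λ ≡ 11.
  x = λ² - 18 - 5 = 121 - 23 ≡ 11; y = λ·(18 - 11) - 19 ≡ 0. → (11, 0)
4Q: (11, 0) + (5, 21). λ = (21 - 0)/(5 - 11) ≡ 21/23 mod 29. 23⁻¹ ≡ 24 (mod 29), so λ ≡ 11.
  x = λ² - 11 - 5 = 121 - 16 ≡ 18; y = λ·(11 - 18) - 0 ≡ 10. → (18, 10)
5Q: (18, 10) + (5, 21). λ = (21 - 10)/(5 - 18) ≡ 11/16 mod 29. 16⁻¹ ≡ 20 (mod 29) since 16·20 = 320 ≡ 1, so λ ≡ 17.
  x = λ² - 18 - 5 = 289 - 23 ≡ 5; y = λ·(18 - 5) - 10 ≡ 8. → (5, 8)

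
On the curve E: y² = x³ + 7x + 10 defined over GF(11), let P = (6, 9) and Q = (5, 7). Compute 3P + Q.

First 3P:
Repeated addition: build up to 3P.
2P: tangent at (6, 9): λ = (3·6² + 7)/(2·9) ≡ 5/7. 7⁻¹ ≡ 8 (mod 11) since 7·8 = 56 ≡ 1, so λ ≡ 5·8 ≡ 7.
  x = λ² - 6 - 6 = 49 - 12 ≡ 4; y = λ·(6 - 4) - 9 ≡ 5. → (4, 5)
3P: (4, 5) + (6, 9). λ = (9 - 5)/(6 - 4) ≡ 4/2 mod 11. 2⁻¹ ≡ 6 (mod 11), so λ ≡ 2.
  x = λ² - 4 - 6 = 4 - 10 ≡ 5; y = λ·(4 - 5) - 5 ≡ 4. → (5, 4)
3P = (5, 4).
Finally 3P + Q:
(5, 4) + (5, 7): same x and y₁ ≡ -y₂, so the sum is 𝒪.

O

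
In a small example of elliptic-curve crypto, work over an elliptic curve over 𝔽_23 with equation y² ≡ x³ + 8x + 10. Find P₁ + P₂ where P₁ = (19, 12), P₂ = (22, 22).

(11, 7)

(19, 12) + (22, 22). λ = (22 - 12)/(22 - 19) ≡ 10/3 mod 23. 3⁻¹ ≡ 8 (mod 23) since 3·8 = 24 ≡ 1, so λ ≡ 11.
  x = λ² - 19 - 22 = 121 - 41 ≡ 11; y = λ·(19 - 11) - 12 ≡ 7. → (11, 7)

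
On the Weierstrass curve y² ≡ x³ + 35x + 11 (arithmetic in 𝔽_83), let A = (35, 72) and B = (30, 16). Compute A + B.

(35, 72) + (30, 16). λ = (16 - 72)/(30 - 35) ≡ 27/78 mod 83. 78⁻¹ ≡ 33 (mod 83) since 78·33 = 2574 ≡ 1, so λ ≡ 61.
  x = λ² - 35 - 30 = 3721 - 65 ≡ 4; y = λ·(35 - 4) - 72 ≡ 76. → (4, 76)

(4, 76)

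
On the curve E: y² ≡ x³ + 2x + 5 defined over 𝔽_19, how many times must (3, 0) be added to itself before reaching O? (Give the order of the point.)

2P: (3, 0) + (3, 0): same x and y₁ ≡ -y₂, so the sum is O.
2P = O, so the order is 2.

2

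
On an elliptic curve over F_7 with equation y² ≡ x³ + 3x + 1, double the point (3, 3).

tangent at (3, 3): λ = (3·3² + 3)/(2·3) ≡ 2/6. 6⁻¹ ≡ 6 (mod 7), so λ ≡ 2·6 ≡ 5.
  x = λ² - 3 - 3 = 25 - 6 ≡ 5; y = λ·(3 - 5) - 3 ≡ 1. → (5, 1)

(5, 1)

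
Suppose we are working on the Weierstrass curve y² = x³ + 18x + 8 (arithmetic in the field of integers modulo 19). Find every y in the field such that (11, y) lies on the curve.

6, 13

x³ + 18x + 8 = 1537 ≡ 17 (mod 19).
Square roots of 17 mod 19: 6 and 13 (since 6² = 36 ≡ 17).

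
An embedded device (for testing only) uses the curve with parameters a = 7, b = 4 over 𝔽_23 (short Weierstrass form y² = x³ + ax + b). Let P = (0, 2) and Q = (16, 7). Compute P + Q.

(0, 21)

(0, 2) + (16, 7). λ = (7 - 2)/(16 - 0) ≡ 5/16 mod 23. 16⁻¹ ≡ 13 (mod 23) since 16·13 = 208 ≡ 1, so λ ≡ 19.
  x = λ² - 0 - 16 = 361 - 16 ≡ 0; y = λ·(0 - 0) - 2 ≡ 21. → (0, 21)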